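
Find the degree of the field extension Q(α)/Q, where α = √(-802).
[Q(α):Q] = 2

[Q(α):Q] equals the degree of the minimal polynomial of α. Here α^2 = -802 and x^2 + 802 is irreducible (d = -802 is squarefree, ≠ 1, hence not a square), so deg(m_α) = 2. Thus [Q(α):Q] = 2.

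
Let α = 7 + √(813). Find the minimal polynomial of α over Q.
m_α(x) = x^2 - 14x - 764

From α - 7 = √(813), squaring gives (α - 7)^2 = 813, i.e. α^2 - 14α + 49 = 813, so α^2 - 14α - 764 = 0. The discriminant of x^2 - 14x - 764 is (-14)^2 - 4·(-764) = 196 + 3056 = 3252, and 4·(813) is not a perfect square in Q since 813 is squarefree and ≠ 1. Hence x^2 - 14x - 764 is irreducible over Q and is the minimal polynomial of α.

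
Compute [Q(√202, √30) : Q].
[Q(√202, √30) : Q] = 4

[Q(√202):Q] = 2 (min poly x^2 - 202, irreducible since 202 is squarefree > 1). For the top step, suppose √30 ∈ Q(√202), say √30 = c + d√202 with c, d ∈ Q. Squaring: 30 = c^2 + 202d^2 + 2cd√202. Since √202 ∉ Q this forces 2cd = 0. If d = 0 then √30 = c ∈ Q, contradicting 30 squarefree > 1. If c = 0 then 30 = 202d^2, so 202·30 = (202d)^2 is a perfect square in Q — but 202·30 = 6060 is not a perfect square (since 202 and 30 are distinct squarefree integers). Contradiction. Hence √30 ∉ Q(√202), so x^2 - 30 stays irreducible over Q(√202) and [Q(√202, √30) : Q(√202)] = 2. By the tower law, [Q(√202, √30) : Q] = 2 · 2 = 4.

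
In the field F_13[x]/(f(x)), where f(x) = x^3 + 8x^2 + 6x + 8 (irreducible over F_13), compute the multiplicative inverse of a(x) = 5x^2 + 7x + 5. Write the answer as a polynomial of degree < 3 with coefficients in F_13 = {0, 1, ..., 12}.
a(x)^(-1) ≡ 3x^2 + 5x + 4 (mod f(x))

Since f is irreducible over F_13, F_13[x]/(f) is a field and a(x) ≠ 0 has an inverse. Apply the extended Euclidean algorithm to f(x) and a(x) in F_13[x]: f(x) = (8x + 6)·a(x) + (2x + 4);  a(x) = (9x + 5)·(2x + 4) + (11). The last nonzero remainder is the constant 11 = gcd(f, a) in F_13. Back-substituting through the division chain expresses 11 = s(x)·a(x) + t(x)·f(x) with s(x) ≡ 7x^2 + 3x + 5 (mod f), so (7x^2 + 3x + 5)·a(x) ≡ 11 (mod f). Multiplying by 11^(-1) ≡ 6 in F_13 gives a(x)^(-1) ≡ 6·(7x^2 + 3x + 5) ≡ 3x^2 + 5x + 4 (mod f). Check: (5x^2 + 7x + 5)·(3x^2 + 5x + 4) = 2x^4 + 7x^3 + 5x^2 + x + 7 ≡ 1 (mod x^3 + 8x^2 + 6x + 8).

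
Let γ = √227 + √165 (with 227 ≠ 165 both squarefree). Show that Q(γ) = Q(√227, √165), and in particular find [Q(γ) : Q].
[Q(γ) : Q] = 4 (equivalently, Q(γ) = Q(√227, √165))

Obviously Q(γ) ⊆ Q(√227, √165), and [Q(√227, √165):Q] = 4 (since 227, 165 are distinct squarefree integers > 1 with 37455 not a perfect square). To show equality we compute the minimal polynomial of γ. From γ = √227 + √165: γ^2 = 227 + 2√(37455) + 165 = 392 + 2√(37455), so γ^2 - 392 = 2√(37455); squaring, (γ^2 - 392)^2 = 4·37455, i.e. γ^4 - 784γ^2 + 153664 - 149820 = 0, i.e. γ^4 - 784γ^2 + 3844 = 0. So γ is a root of x^4 - 784x^2 + 3844. This polynomial is irreducible over Q: it has no rational root (each ±√227 ± √165 is irrational), and any factorization into two quadratics over Q would force √(37455) ∈ Q (pairing opposite roots) or √227, √165 ∈ Q (other pairings), all impossible. Hence [Q(γ):Q] = 4 = [Q(√227, √165):Q], so Q(γ) = Q(√227, √165).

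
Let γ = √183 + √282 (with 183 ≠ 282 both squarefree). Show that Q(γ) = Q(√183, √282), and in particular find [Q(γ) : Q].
[Q(γ) : Q] = 4 (equivalently, Q(γ) = Q(√183, √282))

Obviously Q(γ) ⊆ Q(√183, √282), and [Q(√183, √282):Q] = 4 (since 183, 282 are distinct squarefree integers > 1 with 51606 not a perfect square). To show equality we compute the minimal polynomial of γ. From γ = √183 + √282: γ^2 = 183 + 2√(51606) + 282 = 465 + 2√(51606), so γ^2 - 465 = 2√(51606); squaring, (γ^2 - 465)^2 = 4·51606, i.e. γ^4 - 930γ^2 + 216225 - 206424 = 0, i.e. γ^4 - 930γ^2 + 9801 = 0. So γ is a root of x^4 - 930x^2 + 9801. This polynomial is irreducible over Q: it has no rational root (each ±√183 ± √282 is irrational), and any factorization into two quadratics over Q would force √(51606) ∈ Q (pairing opposite roots) or √183, √282 ∈ Q (other pairings), all impossible. Hence [Q(γ):Q] = 4 = [Q(√183, √282):Q], so Q(γ) = Q(√183, √282).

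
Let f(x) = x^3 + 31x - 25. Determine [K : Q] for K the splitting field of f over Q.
[K : Q] = 6

By the rational root test, any rational root of the monic integer polynomial f(x) = x^3 + 31x - 25 must be an integer dividing the constant term -25, i.e. one of ±{1, 5, 25}. Evaluating: f(1) = 7, f(-1) = -57, f(5) = 255, f(-5) = -305, f(25) = 16375, f(-25) = -16425; none is 0, so f has no rational root and is therefore irreducible over Q (a cubic with no linear factor over a field is irreducible). For an irreducible cubic, the Galois group is A_3 or S_3 according as the discriminant disc(f) = -4a^3 - 27b^2 = -4·(31)^3 - 27·(-25)^2 = -136039 is or is not a square in Q. Here disc(f) = -136039 is not a perfect square in Q, so the Galois group of f over Q is not contained in A_3 and must be all of S_3. The splitting field has degree |S_3| = 6 over Q, so [K : Q] = 6.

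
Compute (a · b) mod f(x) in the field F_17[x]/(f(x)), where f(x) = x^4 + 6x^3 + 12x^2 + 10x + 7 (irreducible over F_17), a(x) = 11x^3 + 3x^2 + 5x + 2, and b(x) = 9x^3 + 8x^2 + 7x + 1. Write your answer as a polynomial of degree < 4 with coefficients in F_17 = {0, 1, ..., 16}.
a · b ≡ 10x^3 + 12x + 13 (mod f(x))

Multiply in F_17[x]: a(x)·b(x) = (11x^3 + 3x^2 + 5x + 2)·(9x^3 + 8x^2 + 7x + 1) = 14x^6 + 13x^5 + 10x^4 + 5x^3 + 3x^2 + 2x + 2. This has degree ≥ 4, so divide by f(x) over F_17: 14x^6 + 13x^5 + 10x^4 + 5x^3 + 3x^2 + 2x + 2 = (14x^2 + 14x + 13)·(x^4 + 6x^3 + 12x^2 + 10x + 7) + (10x^3 + 12x + 13). Hence a·b ≡ 10x^3 + 12x + 13 (mod f). (F_17[x]/(f) is a field with 17^4 = 83521 elements since f is irreducible of degree 4.)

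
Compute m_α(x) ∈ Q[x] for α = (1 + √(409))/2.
m_α(x) = x^2 - x - 102

From 2α - 1 = √(409), squaring gives (2α - 1)^2 = 409, i.e. 4α^2 - 4α + 1 = 409, so α^2 - α + (1 - 409)/4 = 0. Since 409 ≡ 1 (mod 4), (1 - 409)/4 = -102 ∈ Z. The polynomial x^2 - x - 102 has discriminant 1 - 4·(-102) = 409, which is not a perfect square in Q (d = 409 is squarefree and ≠ 1), so x^2 - x - 102 is irreducible over Q. It is the minimal polynomial of α.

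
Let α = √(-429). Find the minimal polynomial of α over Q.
m_α(x) = x^2 + 429

α satisfies α^2 + 429 = 0, so x^2 + 429 annihilates α. Since d = -429 is squarefree and ≠ 1, it is not a perfect square in Q, so x^2 + 429 has no rational root and is therefore irreducible over Q (a degree-2 polynomial over a field is irreducible iff it has no root). Hence m_α(x) = x^2 + 429.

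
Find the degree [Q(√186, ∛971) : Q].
[Q(√186, ∛971) : Q] = 6

Let L = Q(√186, ∛971). Since Q(√186) ⊂ L and [Q(√186):Q] = 2, the tower law gives 2 | [L:Q]. Likewise Q(∛971) ⊂ L with [Q(∛971):Q] = 3 (because 971 is not a perfect cube), so 3 | [L:Q]. As gcd(2,3) = 1, [L:Q] is divisible by 6. Conversely L is generated over Q by √186 and ∛971, so [L:Q] ≤ 2·3 = 6. Therefore [Q(√186, ∛971) : Q] = 6.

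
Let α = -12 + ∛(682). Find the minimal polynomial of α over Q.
m_α(x) = x^3 + 36x^2 + 432x + 1046

Set β = α + 12 = ∛(682), so β^3 = 682. Then (α + 12)^3 - 682 = 0, i.e. α is a root of g(x) = (x + 12)^3 - 682 = x^3 + 36x^2 + 432x + 1046. Since g(x) = h(x + 12) where h(x) = x^3 - 682, and h is irreducible over Q (because 682 is not a perfect cube, so h has no rational root, and a monic cubic with no rational root is irreducible), g is also irreducible (irreducibility is preserved under the substitution x → x + 12). Hence m_α(x) = x^3 + 36x^2 + 432x + 1046.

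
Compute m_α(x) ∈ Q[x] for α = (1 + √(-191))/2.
m_α(x) = x^2 - x + 48

From 2α - 1 = √(-191), squaring gives (2α - 1)^2 = -191, i.e. 4α^2 - 4α + 1 = -191, so α^2 - α + (1 + 191)/4 = 0. Since -191 ≡ 1 (mod 4), (1 + 191)/4 = 48 ∈ Z. The polynomial x^2 - x + 48 has discriminant 1 - 4·(48) = -191, which is not a perfect square in Q (d = -191 is squarefree and ≠ 1), so x^2 - x + 48 is irreducible over Q. It is the minimal polynomial of α.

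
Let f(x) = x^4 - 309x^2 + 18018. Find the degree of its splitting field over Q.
[K : Q] = 4

Solving the quadratic in x^2: x^2 = (309 ± √(309^2 - 4·18018))/2 = (309 ± √23409)/2 = (309 ± 153)/2, giving x^2 = 231 or x^2 = 78. So f(x) = (x^2 - 231)(x^2 - 78) and the roots of f are ±√231, ±√78. Hence the splitting field is K = Q(√231, √78). Since 231 and 78 are distinct squarefree integers > 1, their product 18018 is not a perfect square, so √78 ∉ Q(√231). By the tower law [K:Q] = [Q(√231,√78):Q(√231)] · [Q(√231):Q] = 2 · 2 = 4.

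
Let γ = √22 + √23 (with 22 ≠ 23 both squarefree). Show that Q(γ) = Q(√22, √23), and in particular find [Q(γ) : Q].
[Q(γ) : Q] = 4 (equivalently, Q(γ) = Q(√22, √23))

Obviously Q(γ) ⊆ Q(√22, √23), and [Q(√22, √23):Q] = 4 (since 22, 23 are distinct squarefree integers > 1 with 506 not a perfect square). To show equality we compute the minimal polynomial of γ. From γ = √22 + √23: γ^2 = 22 + 2√(506) + 23 = 45 + 2√(506), so γ^2 - 45 = 2√(506); squaring, (γ^2 - 45)^2 = 4·506, i.e. γ^4 - 90γ^2 + 2025 - 2024 = 0, i.e. γ^4 - 90γ^2 + 1 = 0. So γ is a root of x^4 - 90x^2 + 1. This polynomial is irreducible over Q: it has no rational root (each ±√22 ± √23 is irrational), and any factorization into two quadratics over Q would force √(506) ∈ Q (pairing opposite roots) or √22, √23 ∈ Q (other pairings), all impossible. Hence [Q(γ):Q] = 4 = [Q(√22, √23):Q], so Q(γ) = Q(√22, √23).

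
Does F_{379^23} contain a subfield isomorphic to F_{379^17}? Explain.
No: F_{379^17} is not a subfield of F_{379^23}

F_{p^m} embeds in F_{p^n} iff m | n. Here 17 ∤ 23 (since 23 = 1·17 + 6 with remainder 6 ≠ 0), so F_{379^17} is not a subfield of F_{379^23}. Equivalently: if it were, the tower law would give 17 = [F_{379^17}:F_379] dividing [F_{379^23}:F_379] = 23, contradiction.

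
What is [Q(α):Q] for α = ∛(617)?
[Q(α):Q] = 3

The minimal polynomial of α is x^3 - 617, irreducible over Q since 617 is not a perfect cube (so x^3 - 617 has no rational root). Hence [Q(α):Q] = deg(m_α) = 3.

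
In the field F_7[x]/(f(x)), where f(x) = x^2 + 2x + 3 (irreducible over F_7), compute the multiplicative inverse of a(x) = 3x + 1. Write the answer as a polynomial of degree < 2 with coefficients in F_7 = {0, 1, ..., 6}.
a(x)^(-1) ≡ 4x + 2 (mod f(x))

Since f is irreducible over F_7, F_7[x]/(f) is a field and a(x) ≠ 0 has an inverse. Apply the extended Euclidean algorithm to f(x) and a(x) in F_7[x]: f(x) = (5x + 6)·a(x) + (4). The last nonzero remainder is the constant 4 = gcd(f, a) in F_7. Back-substituting through the division chain expresses 4 = s(x)·a(x) + t(x)·f(x) with s(x) ≡ 2x + 1 (mod f), so (2x + 1)·a(x) ≡ 4 (mod f). Multiplying by 4^(-1) ≡ 2 in F_7 gives a(x)^(-1) ≡ 2·(2x + 1) ≡ 4x + 2 (mod f). Check: (3x + 1)·(4x + 2) = 5x^2 + 3x + 2 ≡ 1 (mod x^2 + 2x + 3).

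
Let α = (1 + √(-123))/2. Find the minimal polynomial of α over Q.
m_α(x) = x^2 - x + 31

From 2α - 1 = √(-123), squaring gives (2α - 1)^2 = -123, i.e. 4α^2 - 4α + 1 = -123, so α^2 - α + (1 + 123)/4 = 0. Since -123 ≡ 1 (mod 4), (1 + 123)/4 = 31 ∈ Z. The polynomial x^2 - x + 31 has discriminant 1 - 4·(31) = -123, which is not a perfect square in Q (d = -123 is squarefree and ≠ 1), so x^2 - x + 31 is irreducible over Q. It is the minimal polynomial of α.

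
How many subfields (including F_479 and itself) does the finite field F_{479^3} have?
F_{479^3} has 2 subfields

The subfields of F_{p^n} are exactly the fields F_{p^d} for d | n (each is the fixed field of the unique index-d subgroup of Gal(F_{p^n}/F_p) ≅ Z/nZ). The divisors of n = 3 are {1, 3}, giving 2 subfields: F_{479^1}, F_{479^3}.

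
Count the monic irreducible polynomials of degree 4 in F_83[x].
There are 11862858 monic irreducible polynomials of degree 4 over F_83

Each element of F_{83^4} that lies in no proper subfield is a root of exactly one monic irreducible of degree 4 over F_83, and each such polynomial has 4 distinct roots in F_{83^4}. By Möbius inversion the count is N_83(4) = (1/4) Σ_{d|4} μ(4/d) · 83^d = (1/4)(μ(4)·83^1 + μ(2)·83^2 + μ(1)·83^4) = 47451432/4 = 11862858.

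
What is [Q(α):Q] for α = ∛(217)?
[Q(α):Q] = 3

The minimal polynomial of α is x^3 - 217, irreducible over Q since 217 is not a perfect cube (so x^3 - 217 has no rational root). Hence [Q(α):Q] = deg(m_α) = 3.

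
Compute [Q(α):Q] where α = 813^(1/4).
[Q(α):Q] = 4

α is a root of x^4 - 813. By Eisenstein's criterion at the prime p = 3 (which divides the constant term 813 but p^2 = 9 does not, since 813 is squarefree), x^4 - 813 is irreducible over Q. Hence [Q(α):Q] = 4.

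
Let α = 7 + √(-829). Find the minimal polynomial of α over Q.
m_α(x) = x^2 - 14x + 878

From α - 7 = √(-829), squaring gives (α - 7)^2 = -829, i.e. α^2 - 14α + 49 = -829, so α^2 - 14α + 878 = 0. The discriminant of x^2 - 14x + 878 is (-14)^2 - 4·(878) = 196 - 3512 = -3316, and 4·(-829) is not a perfect square in Q since -829 is squarefree and ≠ 1. Hence x^2 - 14x + 878 is irreducible over Q and is the minimal polynomial of α.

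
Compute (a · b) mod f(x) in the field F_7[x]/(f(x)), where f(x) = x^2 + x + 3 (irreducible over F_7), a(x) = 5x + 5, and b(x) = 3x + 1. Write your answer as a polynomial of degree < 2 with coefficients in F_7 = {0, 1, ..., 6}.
a · b ≡ 5x + 2 (mod f(x))

Multiply in F_7[x]: a(x)·b(x) = (5x + 5)·(3x + 1) = x^2 + 6x + 5. This has degree ≥ 2, so divide by f(x) over F_7: x^2 + 6x + 5 = (1)·(x^2 + x + 3) + (5x + 2). Hence a·b ≡ 5x + 2 (mod f). (F_7[x]/(f) is a field with 7^2 = 49 elements since f is irreducible of degree 2.)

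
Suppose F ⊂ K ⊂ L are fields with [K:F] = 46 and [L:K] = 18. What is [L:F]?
[L:F] = 828

The tower law says that for any tower of field extensions F ⊂ K ⊂ L with finite degrees, [L:F] = [L:K] · [K:F]. Here this gives [L:F] = 18 · 46 = 828.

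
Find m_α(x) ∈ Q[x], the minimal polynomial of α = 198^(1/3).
m_α(x) = x^3 - 198

α satisfies α^3 = 198, so x^3 - 198 annihilates α. By the rational root test, a rational root p/q (in lowest terms) of x^3 - 198 would satisfy p^3 = 198 q^3, forcing q = 1 and p^3 = 198; but 198 is not a perfect cube, contradiction. A monic cubic over Q with no rational root is irreducible (any nontrivial factorization would include a linear factor). Hence x^3 - 198 is the minimal polynomial of α, and in particular [Q(α):Q] = 3.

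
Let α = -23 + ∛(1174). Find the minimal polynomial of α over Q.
m_α(x) = x^3 + 69x^2 + 1587x + 10993

Set β = α + 23 = ∛(1174), so β^3 = 1174. Then (α + 23)^3 - 1174 = 0, i.e. α is a root of g(x) = (x + 23)^3 - 1174 = x^3 + 69x^2 + 1587x + 10993. Since g(x) = h(x + 23) where h(x) = x^3 - 1174, and h is irreducible over Q (because 1174 is not a perfect cube, so h has no rational root, and a monic cubic with no rational root is irreducible), g is also irreducible (irreducibility is preserved under the substitution x → x + 23). Hence m_α(x) = x^3 + 69x^2 + 1587x + 10993.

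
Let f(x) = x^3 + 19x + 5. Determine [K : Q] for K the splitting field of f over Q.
[K : Q] = 6

By the rational root test, any rational root of the monic integer polynomial f(x) = x^3 + 19x + 5 must be an integer dividing the constant term 5, i.e. one of ±{1, 5}. Evaluating: f(1) = 25, f(-1) = -15, f(5) = 225, f(-5) = -215; none is 0, so f has no rational root and is therefore irreducible over Q (a cubic with no linear factor over a field is irreducible). For an irreducible cubic, the Galois group is A_3 or S_3 according as the discriminant disc(f) = -4a^3 - 27b^2 = -4·(19)^3 - 27·(5)^2 = -28111 is or is not a square in Q. Here disc(f) = -28111 is not a perfect square in Q, so the Galois group of f over Q is not contained in A_3 and must be all of S_3. The splitting field has degree |S_3| = 6 over Q, so [K : Q] = 6.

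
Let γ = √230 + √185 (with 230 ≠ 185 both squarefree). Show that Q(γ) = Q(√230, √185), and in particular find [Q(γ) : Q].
[Q(γ) : Q] = 4 (equivalently, Q(γ) = Q(√230, √185))

Obviously Q(γ) ⊆ Q(√230, √185), and [Q(√230, √185):Q] = 4 (since 230, 185 are distinct squarefree integers > 1 with 42550 not a perfect square). To show equality we compute the minimal polynomial of γ. From γ = √230 + √185: γ^2 = 230 + 2√(42550) + 185 = 415 + 2√(42550), so γ^2 - 415 = 2√(42550); squaring, (γ^2 - 415)^2 = 4·42550, i.e. γ^4 - 830γ^2 + 172225 - 170200 = 0, i.e. γ^4 - 830γ^2 + 2025 = 0. So γ is a root of x^4 - 830x^2 + 2025. This polynomial is irreducible over Q: it has no rational root (each ±√230 ± √185 is irrational), and any factorization into two quadratics over Q would force √(42550) ∈ Q (pairing opposite roots) or √230, √185 ∈ Q (other pairings), all impossible. Hence [Q(γ):Q] = 4 = [Q(√230, √185):Q], so Q(γ) = Q(√230, √185).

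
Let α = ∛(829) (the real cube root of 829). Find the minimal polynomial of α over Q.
m_α(x) = x^3 - 829

α satisfies α^3 = 829, so x^3 - 829 annihilates α. By the rational root test, a rational root p/q (in lowest terms) of x^3 - 829 would satisfy p^3 = 829 q^3, forcing q = 1 and p^3 = 829; but 829 is not a perfect cube, contradiction. A monic cubic over Q with no rational root is irreducible (any nontrivial factorization would include a linear factor). Hence x^3 - 829 is the minimal polynomial of α, and in particular [Q(α):Q] = 3.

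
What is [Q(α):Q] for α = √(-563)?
[Q(α):Q] = 2

[Q(α):Q] equals the degree of the minimal polynomial of α. Here α^2 = -563 and x^2 + 563 is irreducible (d = -563 is squarefree, ≠ 1, hence not a square), so deg(m_α) = 2. Thus [Q(α):Q] = 2.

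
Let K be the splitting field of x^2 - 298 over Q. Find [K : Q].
[K : Q] = 2

f(x) = x^2 - 298 factors as (x - √298)(x + √298). The splitting field is K = Q(√298). Since 298 is squarefree and > 1, it is not a perfect square, so x^2 - 298 is irreducible over Q and [Q(√298) : Q] = 2. Hence [K : Q] = 2.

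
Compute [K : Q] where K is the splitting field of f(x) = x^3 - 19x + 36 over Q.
[K : Q] = 6

By the rational root test, any rational root of the monic integer polynomial f(x) = x^3 - 19x + 36 must be an integer dividing the constant term 36, i.e. one of ±{1, 2, 3, 4, 6, 9, 12, 18, 36}. Evaluating: f(1) = 18, f(-1) = 54, f(2) = 6, f(-2) = 66, f(3) = 6, f(-3) = 66, f(4) = 24, f(-4) = 48, f(6) = 138, f(-6) = -66, f(9) = 594, f(-9) = -522, f(12) = 1536, f(-12) = -1464, f(18) = 5526, f(-18) = -5454, f(36) = 46008, f(-36) = -45936; none is 0, so f has no rational root and is therefore irreducible over Q (a cubic with no linear factor over a field is irreducible). For an irreducible cubic, the Galois group is A_3 or S_3 according as the discriminant disc(f) = -4a^3 - 27b^2 = -4·(-19)^3 - 27·(36)^2 = -7556 is or is not a square in Q. Here disc(f) = -7556 is not a perfect square in Q, so the Galois group of f over Q is not contained in A_3 and must be all of S_3. The splitting field has degree |S_3| = 6 over Q, so [K : Q] = 6.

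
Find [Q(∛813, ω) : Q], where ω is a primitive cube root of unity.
[Q(∛813, ω) : Q] = 6

[Q(∛813):Q] = 3 (min poly x^3 - 813, irreducible since 813 is not a perfect cube). [Q(ω):Q] = 2 (min poly x^2 + x + 1). Since Q(∛813) ⊂ R and ω ∉ R, we have ω ∉ Q(∛813), so x^2 + x + 1 remains irreducible over Q(∛813) and [Q(∛813, ω) : Q(∛813)] = 2. By the tower law, [Q(∛813, ω) : Q] = 3 · 2 = 6. (In fact Q(∛813, ω) is the splitting field of x^3 - 813 over Q.)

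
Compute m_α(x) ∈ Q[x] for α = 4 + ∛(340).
m_α(x) = x^3 - 12x^2 + 48x - 404

Set β = α - 4 = ∛(340), so β^3 = 340. Then (α - 4)^3 - 340 = 0, i.e. α is a root of g(x) = (x - 4)^3 - 340 = x^3 - 12x^2 + 48x - 404. Since g(x) = h(x - 4) where h(x) = x^3 - 340, and h is irreducible over Q (because 340 is not a perfect cube, so h has no rational root, and a monic cubic with no rational root is irreducible), g is also irreducible (irreducibility is preserved under the substitution x → x - 4). Hence m_α(x) = x^3 - 12x^2 + 48x - 404.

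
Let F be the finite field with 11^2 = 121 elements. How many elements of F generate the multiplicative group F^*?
There are φ(120) = 32 primitive elements

F_q^* is cyclic of order q - 1 = 120. A cyclic group of order m has exactly φ(m) generators. Here m = 120 = 2^3 · 3 · 5, so the number of primitive elements is φ(120) = 32.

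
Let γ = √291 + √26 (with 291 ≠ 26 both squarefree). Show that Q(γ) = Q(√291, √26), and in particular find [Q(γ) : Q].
[Q(γ) : Q] = 4 (equivalently, Q(γ) = Q(√291, √26))

Obviously Q(γ) ⊆ Q(√291, √26), and [Q(√291, √26):Q] = 4 (since 291, 26 are distinct squarefree integers > 1 with 7566 not a perfect square). To show equality we compute the minimal polynomial of γ. From γ = √291 + √26: γ^2 = 291 + 2√(7566) + 26 = 317 + 2√(7566), so γ^2 - 317 = 2√(7566); squaring, (γ^2 - 317)^2 = 4·7566, i.e. γ^4 - 634γ^2 + 100489 - 30264 = 0, i.e. γ^4 - 634γ^2 + 70225 = 0. So γ is a root of x^4 - 634x^2 + 70225. This polynomial is irreducible over Q: it has no rational root (each ±√291 ± √26 is irrational), and any factorization into two quadratics over Q would force √(7566) ∈ Q (pairing opposite roots) or √291, √26 ∈ Q (other pairings), all impossible. Hence [Q(γ):Q] = 4 = [Q(√291, √26):Q], so Q(γ) = Q(√291, √26).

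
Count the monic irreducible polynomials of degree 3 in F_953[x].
There are 288507408 monic irreducible polynomials of degree 3 over F_953

Each element of F_{953^3} that lies in no proper subfield is a root of exactly one monic irreducible of degree 3 over F_953, and each such polynomial has 3 distinct roots in F_{953^3}. By Möbius inversion the count is N_953(3) = (1/3) Σ_{d|3} μ(3/d) · 953^d = (1/3)(μ(3)·953^1 + μ(1)·953^3) = 865522224/3 = 288507408.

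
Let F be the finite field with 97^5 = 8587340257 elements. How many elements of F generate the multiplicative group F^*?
There are φ(8587340256) = 2518272000 primitive elements

F_q^* is cyclic of order q - 1 = 8587340256. A cyclic group of order m has exactly φ(m) generators. Here m = 8587340256 = 2^5 · 3 · 11 · 31 · 262321, so the number of primitive elements is φ(8587340256) = 2518272000.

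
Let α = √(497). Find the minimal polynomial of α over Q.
m_α(x) = x^2 - 497

α satisfies α^2 - 497 = 0, so x^2 - 497 annihilates α. Since d = 497 is squarefree and ≠ 1, it is not a perfect square in Q, so x^2 - 497 has no rational root and is therefore irreducible over Q (a degree-2 polynomial over a field is irreducible iff it has no root). Hence m_α(x) = x^2 - 497.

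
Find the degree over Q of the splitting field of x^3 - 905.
[K : Q] = 6

The roots of x^3 - 905 are ∛905, ω∛905, ω^2∛905 where ω = e^(2πi/3) is a primitive cube root of unity, so K = Q(∛905, ω). Now [Q(∛905):Q] = 3 (since 905 is not a perfect cube, x^3 - 905 is irreducible) and [Q(ω):Q] = 2. Both 2 and 3 divide [K:Q], and [K:Q] ≤ 3·2 = 6, so [K:Q] = 6. (Equivalently: Q(∛905) ⊂ R but ω ∉ R, so [K : Q(∛905)] = 2.)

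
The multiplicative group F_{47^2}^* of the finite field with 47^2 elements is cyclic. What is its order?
|F_{47^2}^*| = 2208

F_{47^2} has 47^2 = 2209 elements; its multiplicative group consists of all nonzero elements, so |F_{47^2}^*| = 2209 - 1 = 2208. (It is cyclic since any finite subgroup of the multiplicative group of a field is cyclic.)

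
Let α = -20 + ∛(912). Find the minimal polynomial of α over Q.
m_α(x) = x^3 + 60x^2 + 1200x + 7088

Set β = α + 20 = ∛(912), so β^3 = 912. Then (α + 20)^3 - 912 = 0, i.e. α is a root of g(x) = (x + 20)^3 - 912 = x^3 + 60x^2 + 1200x + 7088. Since g(x) = h(x + 20) where h(x) = x^3 - 912, and h is irreducible over Q (because 912 is not a perfect cube, so h has no rational root, and a monic cubic with no rational root is irreducible), g is also irreducible (irreducibility is preserved under the substitution x → x + 20). Hence m_α(x) = x^3 + 60x^2 + 1200x + 7088.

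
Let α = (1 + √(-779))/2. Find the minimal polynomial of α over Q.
m_α(x) = x^2 - x + 195

From 2α - 1 = √(-779), squaring gives (2α - 1)^2 = -779, i.e. 4α^2 - 4α + 1 = -779, so α^2 - α + (1 + 779)/4 = 0. Since -779 ≡ 1 (mod 4), (1 + 779)/4 = 195 ∈ Z. The polynomial x^2 - x + 195 has discriminant 1 - 4·(195) = -779, which is not a perfect square in Q (d = -779 is squarefree and ≠ 1), so x^2 - x + 195 is irreducible over Q. It is the minimal polynomial of α.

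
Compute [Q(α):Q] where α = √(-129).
[Q(α):Q] = 2

[Q(α):Q] equals the degree of the minimal polynomial of α. Here α^2 = -129 and x^2 + 129 is irreducible (d = -129 is squarefree, ≠ 1, hence not a square), so deg(m_α) = 2. Thus [Q(α):Q] = 2.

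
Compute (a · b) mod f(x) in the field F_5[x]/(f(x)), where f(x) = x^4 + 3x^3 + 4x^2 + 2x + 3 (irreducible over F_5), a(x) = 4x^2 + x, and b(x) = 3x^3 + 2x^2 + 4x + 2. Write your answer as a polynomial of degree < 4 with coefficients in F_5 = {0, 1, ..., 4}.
a · b ≡ 3x^2 + x (mod f(x))

Multiply in F_5[x]: a(x)·b(x) = (4x^2 + x)·(3x^3 + 2x^2 + 4x + 2) = 2x^5 + x^4 + 3x^3 + 2x^2 + 2x. This has degree ≥ 4, so divide by f(x) over F_5: 2x^5 + x^4 + 3x^3 + 2x^2 + 2x = (2x)·(x^4 + 3x^3 + 4x^2 + 2x + 3) + (3x^2 + x). Hence a·b ≡ 3x^2 + x (mod f). (F_5[x]/(f) is a field with 5^4 = 625 elements since f is irreducible of degree 4.)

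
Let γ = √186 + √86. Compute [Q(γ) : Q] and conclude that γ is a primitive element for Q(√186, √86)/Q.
[Q(γ) : Q] = 4 (equivalently, Q(γ) = Q(√186, √86))

Obviously Q(γ) ⊆ Q(√186, √86), and [Q(√186, √86):Q] = 4 (since 186, 86 are distinct squarefree integers > 1 with 15996 not a perfect square). To show equality we compute the minimal polynomial of γ. From γ = √186 + √86: γ^2 = 186 + 2√(15996) + 86 = 272 + 2√(15996), so γ^2 - 272 = 2√(15996); squaring, (γ^2 - 272)^2 = 4·15996, i.e. γ^4 - 544γ^2 + 73984 - 63984 = 0, i.e. γ^4 - 544γ^2 + 10000 = 0. So γ is a root of x^4 - 544x^2 + 10000. This polynomial is irreducible over Q: it has no rational root (each ±√186 ± √86 is irrational), and any factorization into two quadratics over Q would force √(15996) ∈ Q (pairing opposite roots) or √186, √86 ∈ Q (other pairings), all impossible. Hence [Q(γ):Q] = 4 = [Q(√186, √86):Q], so Q(γ) = Q(√186, √86).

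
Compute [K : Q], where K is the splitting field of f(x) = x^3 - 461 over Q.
[K : Q] = 6

The roots of x^3 - 461 are ∛461, ω∛461, ω^2∛461 where ω = e^(2πi/3) is a primitive cube root of unity, so K = Q(∛461, ω). Now [Q(∛461):Q] = 3 (since 461 is not a perfect cube, x^3 - 461 is irreducible) and [Q(ω):Q] = 2. Both 2 and 3 divide [K:Q], and [K:Q] ≤ 3·2 = 6, so [K:Q] = 6. (Equivalently: Q(∛461) ⊂ R but ω ∉ R, so [K : Q(∛461)] = 2.)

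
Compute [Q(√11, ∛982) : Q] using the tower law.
[Q(√11, ∛982) : Q] = 6

Let L = Q(√11, ∛982). Since Q(√11) ⊂ L and [Q(√11):Q] = 2, the tower law gives 2 | [L:Q]. Likewise Q(∛982) ⊂ L with [Q(∛982):Q] = 3 (because 982 is not a perfect cube), so 3 | [L:Q]. As gcd(2,3) = 1, [L:Q] is divisible by 6. Conversely L is generated over Q by √11 and ∛982, so [L:Q] ≤ 2·3 = 6. Therefore [Q(√11, ∛982) : Q] = 6.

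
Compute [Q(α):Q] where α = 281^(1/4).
[Q(α):Q] = 4

α is a root of x^4 - 281. By Eisenstein's criterion at the prime p = 281 (which divides the constant term 281 but p^2 = 78961 does not, since 281 is squarefree), x^4 - 281 is irreducible over Q. Hence [Q(α):Q] = 4.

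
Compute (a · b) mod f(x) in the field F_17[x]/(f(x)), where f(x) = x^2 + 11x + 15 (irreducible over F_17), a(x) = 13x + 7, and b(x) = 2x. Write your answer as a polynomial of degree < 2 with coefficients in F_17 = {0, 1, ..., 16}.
a · b ≡ 1 (mod f(x))

Multiply in F_17[x]: a(x)·b(x) = (13x + 7)·(2x) = 9x^2 + 14x. This has degree ≥ 2, so divide by f(x) over F_17: 9x^2 + 14x = (9)·(x^2 + 11x + 15) + (1). Hence a·b ≡ 1 (mod f). (F_17[x]/(f) is a field with 17^2 = 289 elements since f is irreducible of degree 2.)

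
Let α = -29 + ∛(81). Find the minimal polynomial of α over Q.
m_α(x) = x^3 + 87x^2 + 2523x + 24308

Set β = α + 29 = ∛(81), so β^3 = 81. Then (α + 29)^3 - 81 = 0, i.e. α is a root of g(x) = (x + 29)^3 - 81 = x^3 + 87x^2 + 2523x + 24308. Since g(x) = h(x + 29) where h(x) = x^3 - 81, and h is irreducible over Q (because 81 is not a perfect cube, so h has no rational root, and a monic cubic with no rational root is irreducible), g is also irreducible (irreducibility is preserved under the substitution x → x + 29). Hence m_α(x) = x^3 + 87x^2 + 2523x + 24308.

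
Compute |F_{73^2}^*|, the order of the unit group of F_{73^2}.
|F_{73^2}^*| = 5328

F_{73^2} has 73^2 = 5329 elements; its multiplicative group consists of all nonzero elements, so |F_{73^2}^*| = 5329 - 1 = 5328. (It is cyclic since any finite subgroup of the multiplicative group of a field is cyclic.)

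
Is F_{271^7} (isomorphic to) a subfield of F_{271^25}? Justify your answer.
No: F_{271^7} is not a subfield of F_{271^25}

F_{p^m} embeds in F_{p^n} iff m | n. Here 7 ∤ 25 (since 25 = 3·7 + 4 with remainder 4 ≠ 0), so F_{271^7} is not a subfield of F_{271^25}. Equivalently: if it were, the tower law would give 7 = [F_{271^7}:F_271] dividing [F_{271^25}:F_271] = 25, contradiction.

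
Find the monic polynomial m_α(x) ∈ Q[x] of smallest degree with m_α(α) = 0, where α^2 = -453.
m_α(x) = x^2 + 453

α satisfies α^2 + 453 = 0, so x^2 + 453 annihilates α. Since d = -453 is squarefree and ≠ 1, it is not a perfect square in Q, so x^2 + 453 has no rational root and is therefore irreducible over Q (a degree-2 polynomial over a field is irreducible iff it has no root). Hence m_α(x) = x^2 + 453.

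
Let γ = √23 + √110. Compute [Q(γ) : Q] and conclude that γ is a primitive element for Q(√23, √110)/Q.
[Q(γ) : Q] = 4 (equivalently, Q(γ) = Q(√23, √110))

Obviously Q(γ) ⊆ Q(√23, √110), and [Q(√23, √110):Q] = 4 (since 23, 110 are distinct squarefree integers > 1 with 2530 not a perfect square). To show equality we compute the minimal polynomial of γ. From γ = √23 + √110: γ^2 = 23 + 2√(2530) + 110 = 133 + 2√(2530), so γ^2 - 133 = 2√(2530); squaring, (γ^2 - 133)^2 = 4·2530, i.e. γ^4 - 266γ^2 + 17689 - 10120 = 0, i.e. γ^4 - 266γ^2 + 7569 = 0. So γ is a root of x^4 - 266x^2 + 7569. This polynomial is irreducible over Q: it has no rational root (each ±√23 ± √110 is irrational), and any factorization into two quadratics over Q would force √(2530) ∈ Q (pairing opposite roots) or √23, √110 ∈ Q (other pairings), all impossible. Hence [Q(γ):Q] = 4 = [Q(√23, √110):Q], so Q(γ) = Q(√23, √110).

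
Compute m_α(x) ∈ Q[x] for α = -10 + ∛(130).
m_α(x) = x^3 + 30x^2 + 300x + 870

Set β = α + 10 = ∛(130), so β^3 = 130. Then (α + 10)^3 - 130 = 0, i.e. α is a root of g(x) = (x + 10)^3 - 130 = x^3 + 30x^2 + 300x + 870. Since g(x) = h(x + 10) where h(x) = x^3 - 130, and h is irreducible over Q (because 130 is not a perfect cube, so h has no rational root, and a monic cubic with no rational root is irreducible), g is also irreducible (irreducibility is preserved under the substitution x → x + 10). Hence m_α(x) = x^3 + 30x^2 + 300x + 870.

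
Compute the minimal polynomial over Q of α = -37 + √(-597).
m_α(x) = x^2 + 74x + 1966

From α + 37 = √(-597), squaring gives (α + 37)^2 = -597, i.e. α^2 + 74α + 1369 = -597, so α^2 + 74α + 1966 = 0. The discriminant of x^2 + 74x + 1966 is (74)^2 - 4·(1966) = 5476 - 7864 = -2388, and 4·(-597) is not a perfect square in Q since -597 is squarefree and ≠ 1. Hence x^2 + 74x + 1966 is irreducible over Q and is the minimal polynomial of α.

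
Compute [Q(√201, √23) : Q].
[Q(√201, √23) : Q] = 4

[Q(√201):Q] = 2 (min poly x^2 - 201, irreducible since 201 is squarefree > 1). For the top step, suppose √23 ∈ Q(√201), say √23 = c + d√201 with c, d ∈ Q. Squaring: 23 = c^2 + 201d^2 + 2cd√201. Since √201 ∉ Q this forces 2cd = 0. If d = 0 then √23 = c ∈ Q, contradicting 23 squarefree > 1. If c = 0 then 23 = 201d^2, so 201·23 = (201d)^2 is a perfect square in Q — but 201·23 = 4623 is not a perfect square (since 201 and 23 are distinct squarefree integers). Contradiction. Hence √23 ∉ Q(√201), so x^2 - 23 stays irreducible over Q(√201) and [Q(√201, √23) : Q(√201)] = 2. By the tower law, [Q(√201, √23) : Q] = 2 · 2 = 4.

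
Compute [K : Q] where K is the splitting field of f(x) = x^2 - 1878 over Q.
[K : Q] = 2

f(x) = x^2 - 1878 factors as (x - √1878)(x + √1878). The splitting field is K = Q(√1878). Since 1878 is squarefree and > 1, it is not a perfect square, so x^2 - 1878 is irreducible over Q and [Q(√1878) : Q] = 2. Hence [K : Q] = 2.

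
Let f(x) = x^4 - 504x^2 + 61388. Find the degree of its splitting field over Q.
[K : Q] = 4

Solving the quadratic in x^2: x^2 = (504 ± √(504^2 - 4·61388))/2 = (504 ± √8464)/2 = (504 ± 92)/2, giving x^2 = 206 or x^2 = 298. So f(x) = (x^2 - 206)(x^2 - 298) and the roots of f are ±√206, ±√298. Hence the splitting field is K = Q(√206, √298). Since 206 and 298 are distinct squarefree integers > 1, their product 61388 is not a perfect square, so √298 ∉ Q(√206). By the tower law [K:Q] = [Q(√206,√298):Q(√206)] · [Q(√206):Q] = 2 · 2 = 4.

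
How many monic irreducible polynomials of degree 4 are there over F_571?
There are 26575601910 monic irreducible polynomials of degree 4 over F_571

Each element of F_{571^4} that lies in no proper subfield is a root of exactly one monic irreducible of degree 4 over F_571, and each such polynomial has 4 distinct roots in F_{571^4}. By Möbius inversion the count is N_571(4) = (1/4) Σ_{d|4} μ(4/d) · 571^d = (1/4)(μ(4)·571^1 + μ(2)·571^2 + μ(1)·571^4) = 106302407640/4 = 26575601910.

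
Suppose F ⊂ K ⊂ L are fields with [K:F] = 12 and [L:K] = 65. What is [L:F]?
[L:F] = 780

The tower law says that for any tower of field extensions F ⊂ K ⊂ L with finite degrees, [L:F] = [L:K] · [K:F]. Here this gives [L:F] = 65 · 12 = 780.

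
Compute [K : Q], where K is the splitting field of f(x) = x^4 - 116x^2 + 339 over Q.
[K : Q] = 4

Solving the quadratic in x^2: x^2 = (116 ± √(116^2 - 4·339))/2 = (116 ± √12100)/2 = (116 ± 110)/2, giving x^2 = 3 or x^2 = 113. So f(x) = (x^2 - 3)(x^2 - 113) and the roots of f are ±√3, ±√113. Hence the splitting field is K = Q(√3, √113). Since 3 and 113 are distinct squarefree integers > 1, their product 339 is not a perfect square, so √113 ∉ Q(√3). By the tower law [K:Q] = [Q(√3,√113):Q(√3)] · [Q(√3):Q] = 2 · 2 = 4.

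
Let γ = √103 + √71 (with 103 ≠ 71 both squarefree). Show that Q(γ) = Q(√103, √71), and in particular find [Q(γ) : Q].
[Q(γ) : Q] = 4 (equivalently, Q(γ) = Q(√103, √71))

Obviously Q(γ) ⊆ Q(√103, √71), and [Q(√103, √71):Q] = 4 (since 103, 71 are distinct squarefree integers > 1 with 7313 not a perfect square). To show equality we compute the minimal polynomial of γ. From γ = √103 + √71: γ^2 = 103 + 2√(7313) + 71 = 174 + 2√(7313), so γ^2 - 174 = 2√(7313); squaring, (γ^2 - 174)^2 = 4·7313, i.e. γ^4 - 348γ^2 + 30276 - 29252 = 0, i.e. γ^4 - 348γ^2 + 1024 = 0. So γ is a root of x^4 - 348x^2 + 1024. This polynomial is irreducible over Q: it has no rational root (each ±√103 ± √71 is irrational), and any factorization into two quadratics over Q would force √(7313) ∈ Q (pairing opposite roots) or √103, √71 ∈ Q (other pairings), all impossible. Hence [Q(γ):Q] = 4 = [Q(√103, √71):Q], so Q(γ) = Q(√103, √71).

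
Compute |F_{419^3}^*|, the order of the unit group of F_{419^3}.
|F_{419^3}^*| = 73560058

F_{419^3} has 419^3 = 73560059 elements; its multiplicative group consists of all nonzero elements, so |F_{419^3}^*| = 73560059 - 1 = 73560058. (It is cyclic since any finite subgroup of the multiplicative group of a field is cyclic.)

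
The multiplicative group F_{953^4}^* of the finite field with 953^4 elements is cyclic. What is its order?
|F_{953^4}^*| = 824843587680

F_{953^4} has 953^4 = 824843587681 elements; its multiplicative group consists of all nonzero elements, so |F_{953^4}^*| = 824843587681 - 1 = 824843587680. (It is cyclic since any finite subgroup of the multiplicative group of a field is cyclic.)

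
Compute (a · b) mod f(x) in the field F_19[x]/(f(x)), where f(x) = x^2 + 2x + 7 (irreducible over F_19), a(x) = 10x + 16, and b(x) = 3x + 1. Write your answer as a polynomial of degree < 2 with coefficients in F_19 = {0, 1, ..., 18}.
a · b ≡ 17x + 15 (mod f(x))

Multiply in F_19[x]: a(x)·b(x) = (10x + 16)·(3x + 1) = 11x^2 + x + 16. This has degree ≥ 2, so divide by f(x) over F_19: 11x^2 + x + 16 = (11)·(x^2 + 2x + 7) + (17x + 15). Hence a·b ≡ 17x + 15 (mod f). (F_19[x]/(f) is a field with 19^2 = 361 elements since f is irreducible of degree 2.)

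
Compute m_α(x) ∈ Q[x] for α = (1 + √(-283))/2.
m_α(x) = x^2 - x + 71

From 2α - 1 = √(-283), squaring gives (2α - 1)^2 = -283, i.e. 4α^2 - 4α + 1 = -283, so α^2 - α + (1 + 283)/4 = 0. Since -283 ≡ 1 (mod 4), (1 + 283)/4 = 71 ∈ Z. The polynomial x^2 - x + 71 has discriminant 1 - 4·(71) = -283, which is not a perfect square in Q (d = -283 is squarefree and ≠ 1), so x^2 - x + 71 is irreducible over Q. It is the minimal polynomial of α.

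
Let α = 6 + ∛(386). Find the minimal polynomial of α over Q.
m_α(x) = x^3 - 18x^2 + 108x - 602

Set β = α - 6 = ∛(386), so β^3 = 386. Then (α - 6)^3 - 386 = 0, i.e. α is a root of g(x) = (x - 6)^3 - 386 = x^3 - 18x^2 + 108x - 602. Since g(x) = h(x - 6) where h(x) = x^3 - 386, and h is irreducible over Q (because 386 is not a perfect cube, so h has no rational root, and a monic cubic with no rational root is irreducible), g is also irreducible (irreducibility is preserved under the substitution x → x - 6). Hence m_α(x) = x^3 - 18x^2 + 108x - 602.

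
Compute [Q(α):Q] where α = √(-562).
[Q(α):Q] = 2

[Q(α):Q] equals the degree of the minimal polynomial of α. Here α^2 = -562 and x^2 + 562 is irreducible (d = -562 is squarefree, ≠ 1, hence not a square), so deg(m_α) = 2. Thus [Q(α):Q] = 2.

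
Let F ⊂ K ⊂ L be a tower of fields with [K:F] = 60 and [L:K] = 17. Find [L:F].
[L:F] = 1020

The tower law says that for any tower of field extensions F ⊂ K ⊂ L with finite degrees, [L:F] = [L:K] · [K:F]. Here this gives [L:F] = 17 · 60 = 1020.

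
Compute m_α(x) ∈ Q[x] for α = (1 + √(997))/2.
m_α(x) = x^2 - x - 249

From 2α - 1 = √(997), squaring gives (2α - 1)^2 = 997, i.e. 4α^2 - 4α + 1 = 997, so α^2 - α + (1 - 997)/4 = 0. Since 997 ≡ 1 (mod 4), (1 - 997)/4 = -249 ∈ Z. The polynomial x^2 - x - 249 has discriminant 1 - 4·(-249) = 997, which is not a perfect square in Q (d = 997 is squarefree and ≠ 1), so x^2 - x - 249 is irreducible over Q. It is the minimal polynomial of α.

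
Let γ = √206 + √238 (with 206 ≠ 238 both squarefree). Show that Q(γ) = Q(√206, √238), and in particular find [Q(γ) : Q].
[Q(γ) : Q] = 4 (equivalently, Q(γ) = Q(√206, √238))

Obviously Q(γ) ⊆ Q(√206, √238), and [Q(√206, √238):Q] = 4 (since 206, 238 are distinct squarefree integers > 1 with 49028 not a perfect square). To show equality we compute the minimal polynomial of γ. From γ = √206 + √238: γ^2 = 206 + 2√(49028) + 238 = 444 + 2√(49028), so γ^2 - 444 = 2√(49028); squaring, (γ^2 - 444)^2 = 4·49028, i.e. γ^4 - 888γ^2 + 197136 - 196112 = 0, i.e. γ^4 - 888γ^2 + 1024 = 0. So γ is a root of x^4 - 888x^2 + 1024. This polynomial is irreducible over Q: it has no rational root (each ±√206 ± √238 is irrational), and any factorization into two quadratics over Q would force √(49028) ∈ Q (pairing opposite roots) or √206, √238 ∈ Q (other pairings), all impossible. Hence [Q(γ):Q] = 4 = [Q(√206, √238):Q], so Q(γ) = Q(√206, √238).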